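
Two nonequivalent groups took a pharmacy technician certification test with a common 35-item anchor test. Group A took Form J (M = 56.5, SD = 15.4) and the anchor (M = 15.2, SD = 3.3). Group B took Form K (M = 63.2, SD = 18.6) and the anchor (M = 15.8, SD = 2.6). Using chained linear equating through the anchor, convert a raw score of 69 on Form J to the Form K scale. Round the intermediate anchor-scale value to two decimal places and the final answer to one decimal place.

Form J → anchor (Group A): v = (3.3/15.4)(69 − 56.5) + 15.2 = 17.88
anchor → Form K (Group B): y = (18.6/2.6)(17.88 − 15.8) + 63.2 = 78.1

78.1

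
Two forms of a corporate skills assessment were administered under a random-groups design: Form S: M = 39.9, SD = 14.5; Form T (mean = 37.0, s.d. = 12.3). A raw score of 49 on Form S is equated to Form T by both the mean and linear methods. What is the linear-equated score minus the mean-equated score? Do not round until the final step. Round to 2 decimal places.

-1.38

Mean-equated: 49 + (37.0 − 39.9) = 46.10
Linear-equated: (12.3/14.5)(49 − 39.9) + 37.0 = 44.719
Difference = 44.719 − 46.10 = -1.38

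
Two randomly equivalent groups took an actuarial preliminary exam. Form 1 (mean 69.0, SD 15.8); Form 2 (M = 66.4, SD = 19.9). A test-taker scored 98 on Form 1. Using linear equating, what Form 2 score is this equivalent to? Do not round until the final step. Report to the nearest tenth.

Linear equating: y = (SD_Y/SD_X)(x − M_X) + M_Y
y = (19.9/15.8)(98 − 69.0) + 66.4
y = 1.259494 × 29.0 + 66.4 = 36.5253 + 66.4 = 102.9

102.9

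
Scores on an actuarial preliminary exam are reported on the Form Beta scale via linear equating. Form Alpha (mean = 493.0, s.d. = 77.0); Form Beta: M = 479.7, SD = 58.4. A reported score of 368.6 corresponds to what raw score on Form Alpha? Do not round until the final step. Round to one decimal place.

346.5

Invert y = (SD_Y/SD_X)(x − M_X) + M_Y:
x = (SD_X/SD_Y)(y − M_Y) + M_X = (77.0/58.4)(368.6 − 479.7) + 493.0
x = 1.318493 × -111.100 + 493.0 = 346.5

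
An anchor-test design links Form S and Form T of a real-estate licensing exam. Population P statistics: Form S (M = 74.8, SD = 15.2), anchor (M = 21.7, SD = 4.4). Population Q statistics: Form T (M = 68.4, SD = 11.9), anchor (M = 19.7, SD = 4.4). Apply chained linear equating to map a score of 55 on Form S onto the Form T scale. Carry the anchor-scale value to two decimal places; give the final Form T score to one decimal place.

58.3

Form S → anchor (Population P): v = (4.4/15.2)(55 − 74.8) + 21.7 = 15.97
anchor → Form T (Population Q): y = (11.9/4.4)(15.97 − 19.7) + 68.4 = 58.3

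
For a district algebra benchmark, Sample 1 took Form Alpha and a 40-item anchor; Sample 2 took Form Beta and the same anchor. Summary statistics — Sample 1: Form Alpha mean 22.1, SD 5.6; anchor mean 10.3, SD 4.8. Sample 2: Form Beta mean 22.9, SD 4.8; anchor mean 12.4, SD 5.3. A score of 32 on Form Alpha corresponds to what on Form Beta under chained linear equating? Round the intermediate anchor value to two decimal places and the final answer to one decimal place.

Form Alpha → anchor (Sample 1): v = (4.8/5.6)(32 − 22.1) + 10.3 = 18.79
anchor → Form Beta (Sample 2): y = (4.8/5.3)(18.79 − 12.4) + 22.9 = 28.7

28.7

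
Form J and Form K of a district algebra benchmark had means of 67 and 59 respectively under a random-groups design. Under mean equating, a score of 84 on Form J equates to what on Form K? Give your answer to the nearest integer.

76

Mean equating: y = x + (M_Y − M_X) = 84 + (59 − 67) = 76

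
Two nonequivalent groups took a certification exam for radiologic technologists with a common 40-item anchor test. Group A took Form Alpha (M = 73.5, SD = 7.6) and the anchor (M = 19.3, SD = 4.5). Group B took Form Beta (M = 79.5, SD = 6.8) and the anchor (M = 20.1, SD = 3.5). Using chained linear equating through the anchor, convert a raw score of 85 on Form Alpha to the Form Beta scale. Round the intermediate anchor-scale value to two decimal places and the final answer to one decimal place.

91.2

Form Alpha → anchor (Group A): v = (4.5/7.6)(85 − 73.5) + 19.3 = 26.11
anchor → Form Beta (Group B): y = (6.8/3.5)(26.11 − 20.1) + 79.5 = 91.2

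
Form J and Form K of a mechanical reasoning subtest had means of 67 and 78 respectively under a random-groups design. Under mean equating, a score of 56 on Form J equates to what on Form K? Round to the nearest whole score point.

67

Mean equating: y = x + (M_Y − M_X) = 56 + (78 − 67) = 67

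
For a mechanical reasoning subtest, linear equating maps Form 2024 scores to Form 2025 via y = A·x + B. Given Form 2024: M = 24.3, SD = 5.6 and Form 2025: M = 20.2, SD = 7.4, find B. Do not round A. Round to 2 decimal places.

-11.91

A = SD_Y / SD_X = 7.4 / 5.6 = 1.321429
B = M_Y − A·M_X = 20.2 − 1.321429 × 24.3 = -11.91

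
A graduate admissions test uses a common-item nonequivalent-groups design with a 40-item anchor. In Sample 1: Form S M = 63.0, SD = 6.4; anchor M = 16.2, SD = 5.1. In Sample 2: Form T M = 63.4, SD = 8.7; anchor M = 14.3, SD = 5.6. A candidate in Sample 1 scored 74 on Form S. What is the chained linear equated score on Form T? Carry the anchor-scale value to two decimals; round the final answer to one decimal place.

Form S → anchor (Sample 1): v = (5.1/6.4)(74 − 63.0) + 16.2 = 24.97
anchor → Form T (Sample 2): y = (8.7/5.6)(24.97 − 14.3) + 63.4 = 80.0

80.0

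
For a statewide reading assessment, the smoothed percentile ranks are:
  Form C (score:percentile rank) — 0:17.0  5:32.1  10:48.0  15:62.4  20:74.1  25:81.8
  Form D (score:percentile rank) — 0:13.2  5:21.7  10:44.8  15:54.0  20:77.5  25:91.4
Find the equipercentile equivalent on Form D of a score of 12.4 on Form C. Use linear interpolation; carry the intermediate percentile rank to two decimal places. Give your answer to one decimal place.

PR of 12.4 on Form C: 48.0 + (12.4 − 10)/(15 − 10) × (62.4 − 48.0) = 54.91
On Form D, PR 54.91 falls between score 15 (PR 54.0) and 20 (PR 77.5).
Interpolate: 15 + (54.91 − 54.0)/(77.5 − 54.0) × (20 − 15) = 15.2

15.2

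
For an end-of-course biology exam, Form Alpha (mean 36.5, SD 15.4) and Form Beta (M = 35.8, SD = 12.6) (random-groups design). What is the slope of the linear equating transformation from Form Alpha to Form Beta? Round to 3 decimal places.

0.818

A = SD_Y / SD_X = 12.6 / 15.4 = 0.818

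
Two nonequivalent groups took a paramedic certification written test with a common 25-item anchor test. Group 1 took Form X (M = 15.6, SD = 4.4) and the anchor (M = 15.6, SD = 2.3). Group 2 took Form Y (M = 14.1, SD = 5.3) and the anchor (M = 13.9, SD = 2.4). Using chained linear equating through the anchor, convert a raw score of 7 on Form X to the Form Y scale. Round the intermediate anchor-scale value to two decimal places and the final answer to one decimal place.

7.9

Form X → anchor (Group 1): v = (2.3/4.4)(7 − 15.6) + 15.6 = 11.10
anchor → Form Y (Group 2): y = (5.3/2.4)(11.10 − 13.9) + 14.1 = 7.9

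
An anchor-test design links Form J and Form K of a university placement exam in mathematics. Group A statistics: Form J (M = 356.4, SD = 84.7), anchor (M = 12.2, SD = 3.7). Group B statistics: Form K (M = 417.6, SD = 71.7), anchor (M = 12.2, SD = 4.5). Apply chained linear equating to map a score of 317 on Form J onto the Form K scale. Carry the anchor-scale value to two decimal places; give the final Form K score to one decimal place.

390.2

Form J → anchor (Group A): v = (3.7/84.7)(317 − 356.4) + 12.2 = 10.48
anchor → Form K (Group B): y = (71.7/4.5)(10.48 − 12.2) + 417.6 = 390.2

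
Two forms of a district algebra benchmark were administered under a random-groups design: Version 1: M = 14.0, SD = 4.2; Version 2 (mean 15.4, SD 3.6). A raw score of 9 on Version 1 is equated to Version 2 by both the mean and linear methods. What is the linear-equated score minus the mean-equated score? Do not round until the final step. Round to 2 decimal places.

0.71

Mean-equated: 9 + (15.4 − 14.0) = 10.40
Linear-equated: (3.6/4.2)(9 − 14.0) + 15.4 = 11.114
Difference = 11.114 − 10.40 = 0.71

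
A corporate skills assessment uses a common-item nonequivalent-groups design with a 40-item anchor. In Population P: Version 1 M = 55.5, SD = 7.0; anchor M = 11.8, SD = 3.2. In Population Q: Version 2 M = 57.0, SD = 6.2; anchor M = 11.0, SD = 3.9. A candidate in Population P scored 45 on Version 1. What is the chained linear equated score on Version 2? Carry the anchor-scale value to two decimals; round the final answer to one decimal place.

Version 1 → anchor (Population P): v = (3.2/7.0)(45 − 55.5) + 11.8 = 7.00
anchor → Version 2 (Population Q): y = (6.2/3.9)(7.00 − 11.0) + 57.0 = 50.6

50.6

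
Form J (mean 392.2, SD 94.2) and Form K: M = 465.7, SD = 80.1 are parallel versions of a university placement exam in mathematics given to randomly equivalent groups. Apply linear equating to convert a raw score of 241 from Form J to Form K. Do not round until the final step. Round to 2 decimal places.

337.13

Linear equating: y = (SD_Y/SD_X)(x − M_X) + M_Y
y = (80.1/94.2)(241 − 392.2) + 465.7
y = 0.850318 × -151.2 + 465.7 = -128.5682 + 465.7 = 337.13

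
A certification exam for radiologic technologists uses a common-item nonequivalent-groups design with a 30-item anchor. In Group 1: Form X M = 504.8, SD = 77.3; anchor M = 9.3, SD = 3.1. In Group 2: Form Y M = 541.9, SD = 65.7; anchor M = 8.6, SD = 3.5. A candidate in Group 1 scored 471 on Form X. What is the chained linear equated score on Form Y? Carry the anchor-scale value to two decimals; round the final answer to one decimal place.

529.5

Form X → anchor (Group 1): v = (3.1/77.3)(471 − 504.8) + 9.3 = 7.94
anchor → Form Y (Group 2): y = (65.7/3.5)(7.94 − 8.6) + 541.9 = 529.5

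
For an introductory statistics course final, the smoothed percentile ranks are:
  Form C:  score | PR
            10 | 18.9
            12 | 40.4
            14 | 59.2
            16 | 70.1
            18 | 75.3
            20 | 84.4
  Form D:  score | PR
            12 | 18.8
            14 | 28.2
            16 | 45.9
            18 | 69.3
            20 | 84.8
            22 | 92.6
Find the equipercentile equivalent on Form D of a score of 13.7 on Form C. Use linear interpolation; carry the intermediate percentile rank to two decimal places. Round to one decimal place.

PR of 13.7 on Form C: 40.4 + (13.7 − 12)/(14 − 12) × (59.2 − 40.4) = 56.38
On Form D, PR 56.38 falls between score 16 (PR 45.9) and 18 (PR 69.3).
Interpolate: 16 + (56.38 − 45.9)/(69.3 − 45.9) × (18 − 16) = 16.9

16.9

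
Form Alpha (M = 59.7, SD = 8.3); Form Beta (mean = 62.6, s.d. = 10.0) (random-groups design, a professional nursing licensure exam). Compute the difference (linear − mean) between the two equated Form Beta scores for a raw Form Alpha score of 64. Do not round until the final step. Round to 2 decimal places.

Mean-equated: 64 + (62.6 − 59.7) = 66.90
Linear-equated: (10.0/8.3)(64 − 59.7) + 62.6 = 67.781
Difference = 67.781 − 66.90 = 0.88

0.88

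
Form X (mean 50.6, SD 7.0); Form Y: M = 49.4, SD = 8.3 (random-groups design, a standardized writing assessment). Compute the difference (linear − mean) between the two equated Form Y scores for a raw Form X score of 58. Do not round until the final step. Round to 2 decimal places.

1.37

Mean-equated: 58 + (49.4 − 50.6) = 56.80
Linear-equated: (8.3/7.0)(58 − 50.6) + 49.4 = 58.174
Difference = 58.174 − 56.80 = 1.37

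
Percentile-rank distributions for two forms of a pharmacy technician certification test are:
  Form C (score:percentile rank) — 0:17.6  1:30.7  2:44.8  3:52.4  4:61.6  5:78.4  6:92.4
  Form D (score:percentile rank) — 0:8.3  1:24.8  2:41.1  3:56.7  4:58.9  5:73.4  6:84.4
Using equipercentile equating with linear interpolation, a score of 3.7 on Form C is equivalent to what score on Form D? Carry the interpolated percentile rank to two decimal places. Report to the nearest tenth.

PR of 3.7 on Form C: 52.4 + (3.7 − 3)/(4 − 3) × (61.6 − 52.4) = 58.84
On Form D, PR 58.84 falls between score 3 (PR 56.7) and 4 (PR 58.9).
Interpolate: 3 + (58.84 − 56.7)/(58.9 − 56.7) × (4 − 3) = 4.0

4.0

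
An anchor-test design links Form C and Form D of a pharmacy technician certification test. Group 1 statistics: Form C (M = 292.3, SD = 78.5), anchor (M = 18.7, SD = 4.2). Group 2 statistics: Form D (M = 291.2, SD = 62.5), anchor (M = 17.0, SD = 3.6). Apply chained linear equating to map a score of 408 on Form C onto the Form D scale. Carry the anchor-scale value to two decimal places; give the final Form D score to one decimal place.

Form C → anchor (Group 1): v = (4.2/78.5)(408 − 292.3) + 18.7 = 24.89
anchor → Form D (Group 2): y = (62.5/3.6)(24.89 − 17.0) + 291.2 = 428.2

428.2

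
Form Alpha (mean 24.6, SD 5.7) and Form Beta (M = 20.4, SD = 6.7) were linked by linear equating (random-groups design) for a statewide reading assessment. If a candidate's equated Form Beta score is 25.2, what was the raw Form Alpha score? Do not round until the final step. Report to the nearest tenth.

Invert y = (SD_Y/SD_X)(x − M_X) + M_Y:
x = (SD_X/SD_Y)(y − M_Y) + M_X = (5.7/6.7)(25.2 − 20.4) + 24.6
x = 0.850746 × 4.800 + 24.6 = 28.7

28.7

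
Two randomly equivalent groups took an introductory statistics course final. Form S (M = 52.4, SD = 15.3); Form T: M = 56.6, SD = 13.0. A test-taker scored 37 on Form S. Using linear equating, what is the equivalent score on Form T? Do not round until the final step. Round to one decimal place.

43.5

Linear equating: y = (SD_Y/SD_X)(x − M_X) + M_Y
y = (13.0/15.3)(37 − 52.4) + 56.6
y = 0.849673 × -15.4 + 56.6 = -13.0850 + 56.6 = 43.5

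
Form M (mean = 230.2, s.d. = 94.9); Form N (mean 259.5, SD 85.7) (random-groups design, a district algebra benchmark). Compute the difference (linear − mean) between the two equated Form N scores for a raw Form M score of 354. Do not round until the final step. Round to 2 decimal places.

Mean-equated: 354 + (259.5 − 230.2) = 383.30
Linear-equated: (85.7/94.9)(354 − 230.2) + 259.5 = 371.298
Difference = 371.298 − 383.30 = -12.00

-12.00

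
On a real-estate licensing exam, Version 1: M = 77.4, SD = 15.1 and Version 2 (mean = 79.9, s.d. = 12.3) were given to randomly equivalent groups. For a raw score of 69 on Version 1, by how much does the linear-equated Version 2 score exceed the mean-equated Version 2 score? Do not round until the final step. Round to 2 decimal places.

1.56

Mean-equated: 69 + (79.9 − 77.4) = 71.50
Linear-equated: (12.3/15.1)(69 − 77.4) + 79.9 = 73.058
Difference = 73.058 − 71.50 = 1.56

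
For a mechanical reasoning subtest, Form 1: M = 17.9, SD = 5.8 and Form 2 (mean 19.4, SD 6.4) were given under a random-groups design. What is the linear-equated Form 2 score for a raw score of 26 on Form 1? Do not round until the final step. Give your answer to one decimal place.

Linear equating: y = (SD_Y/SD_X)(x − M_X) + M_Y
y = (6.4/5.8)(26 − 17.9) + 19.4
y = 1.103448 × 8.1 + 19.4 = 8.9379 + 19.4 = 28.3

28.3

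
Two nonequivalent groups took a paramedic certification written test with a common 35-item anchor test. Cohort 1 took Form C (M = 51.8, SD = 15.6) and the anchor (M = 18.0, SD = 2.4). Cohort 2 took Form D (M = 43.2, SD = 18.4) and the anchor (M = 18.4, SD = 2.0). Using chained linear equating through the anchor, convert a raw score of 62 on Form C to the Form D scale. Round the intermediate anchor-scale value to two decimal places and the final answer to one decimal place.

Form C → anchor (Cohort 1): v = (2.4/15.6)(62 − 51.8) + 18.0 = 19.57
anchor → Form D (Cohort 2): y = (18.4/2.0)(19.57 − 18.4) + 43.2 = 54.0

54.0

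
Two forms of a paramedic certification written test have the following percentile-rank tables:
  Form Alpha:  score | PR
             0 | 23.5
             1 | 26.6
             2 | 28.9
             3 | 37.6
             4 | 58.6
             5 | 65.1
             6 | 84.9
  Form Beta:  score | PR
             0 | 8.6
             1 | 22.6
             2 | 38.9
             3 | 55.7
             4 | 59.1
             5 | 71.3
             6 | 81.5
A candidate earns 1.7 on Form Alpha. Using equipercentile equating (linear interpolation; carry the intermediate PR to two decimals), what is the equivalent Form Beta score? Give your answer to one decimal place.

PR of 1.7 on Form Alpha: 26.6 + (1.7 − 1)/(2 − 1) × (28.9 − 26.6) = 28.21
On Form Beta, PR 28.21 falls between score 1 (PR 22.6) and 2 (PR 38.9).
Interpolate: 1 + (28.21 − 22.6)/(38.9 − 22.6) × (2 − 1) = 1.3

1.3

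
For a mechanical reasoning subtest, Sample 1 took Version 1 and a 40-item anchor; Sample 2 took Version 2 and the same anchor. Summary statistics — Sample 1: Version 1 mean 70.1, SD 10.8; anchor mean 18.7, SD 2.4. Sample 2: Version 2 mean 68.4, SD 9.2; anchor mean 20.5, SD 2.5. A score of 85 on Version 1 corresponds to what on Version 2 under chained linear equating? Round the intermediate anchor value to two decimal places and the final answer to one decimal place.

74.0

Version 1 → anchor (Sample 1): v = (2.4/10.8)(85 − 70.1) + 18.7 = 22.01
anchor → Version 2 (Sample 2): y = (9.2/2.5)(22.01 − 20.5) + 68.4 = 74.0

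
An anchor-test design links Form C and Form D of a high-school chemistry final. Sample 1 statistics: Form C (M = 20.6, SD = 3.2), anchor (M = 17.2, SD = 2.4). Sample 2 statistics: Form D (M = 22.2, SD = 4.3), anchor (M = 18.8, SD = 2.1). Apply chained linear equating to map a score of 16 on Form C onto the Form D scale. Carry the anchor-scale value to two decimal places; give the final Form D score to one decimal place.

11.9

Form C → anchor (Sample 1): v = (2.4/3.2)(16 − 20.6) + 17.2 = 13.75
anchor → Form D (Sample 2): y = (4.3/2.1)(13.75 − 18.8) + 22.2 = 11.9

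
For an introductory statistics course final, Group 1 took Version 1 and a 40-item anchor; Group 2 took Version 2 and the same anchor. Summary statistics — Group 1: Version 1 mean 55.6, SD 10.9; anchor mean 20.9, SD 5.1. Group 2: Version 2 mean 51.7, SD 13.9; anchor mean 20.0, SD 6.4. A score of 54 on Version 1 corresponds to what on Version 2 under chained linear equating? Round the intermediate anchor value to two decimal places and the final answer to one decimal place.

Version 1 → anchor (Group 1): v = (5.1/10.9)(54 − 55.6) + 20.9 = 20.15
anchor → Version 2 (Group 2): y = (13.9/6.4)(20.15 − 20.0) + 51.7 = 52.0

52.0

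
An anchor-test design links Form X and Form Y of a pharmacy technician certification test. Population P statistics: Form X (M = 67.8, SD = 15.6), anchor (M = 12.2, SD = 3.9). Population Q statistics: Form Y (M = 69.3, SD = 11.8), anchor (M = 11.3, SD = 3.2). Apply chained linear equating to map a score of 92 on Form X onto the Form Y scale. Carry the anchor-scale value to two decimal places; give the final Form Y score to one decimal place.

Form X → anchor (Population P): v = (3.9/15.6)(92 − 67.8) + 12.2 = 18.25
anchor → Form Y (Population Q): y = (11.8/3.2)(18.25 − 11.3) + 69.3 = 94.9

94.9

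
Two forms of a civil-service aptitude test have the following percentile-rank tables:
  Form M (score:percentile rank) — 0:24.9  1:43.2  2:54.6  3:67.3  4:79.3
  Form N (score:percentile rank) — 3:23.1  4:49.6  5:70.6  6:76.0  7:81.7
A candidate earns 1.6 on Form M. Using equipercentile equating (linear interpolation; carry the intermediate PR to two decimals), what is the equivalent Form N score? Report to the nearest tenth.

4.0

PR of 1.6 on Form M: 43.2 + (1.6 − 1)/(2 − 1) × (54.6 − 43.2) = 50.04
On Form N, PR 50.04 falls between score 4 (PR 49.6) and 5 (PR 70.6).
Interpolate: 4 + (50.04 − 49.6)/(70.6 − 49.6) × (5 − 4) = 4.0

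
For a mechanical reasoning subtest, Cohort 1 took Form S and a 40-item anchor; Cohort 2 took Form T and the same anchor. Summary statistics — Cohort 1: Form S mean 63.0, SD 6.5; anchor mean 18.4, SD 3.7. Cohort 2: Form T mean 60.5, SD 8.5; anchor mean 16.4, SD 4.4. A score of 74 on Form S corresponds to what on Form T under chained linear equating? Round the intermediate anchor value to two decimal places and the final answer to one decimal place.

Form S → anchor (Cohort 1): v = (3.7/6.5)(74 − 63.0) + 18.4 = 24.66
anchor → Form T (Cohort 2): y = (8.5/4.4)(24.66 − 16.4) + 60.5 = 76.5

76.5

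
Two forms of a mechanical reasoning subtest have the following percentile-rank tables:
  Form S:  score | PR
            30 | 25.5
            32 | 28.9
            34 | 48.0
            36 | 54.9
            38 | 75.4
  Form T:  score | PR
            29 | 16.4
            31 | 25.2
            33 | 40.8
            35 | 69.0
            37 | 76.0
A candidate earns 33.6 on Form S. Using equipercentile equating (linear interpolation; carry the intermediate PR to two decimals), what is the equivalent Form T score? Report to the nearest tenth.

PR of 33.6 on Form S: 28.9 + (33.6 − 32)/(34 − 32) × (48.0 − 28.9) = 44.18
On Form T, PR 44.18 falls between score 33 (PR 40.8) and 35 (PR 69.0).
Interpolate: 33 + (44.18 − 40.8)/(69.0 − 40.8) × (35 − 33) = 33.2

33.2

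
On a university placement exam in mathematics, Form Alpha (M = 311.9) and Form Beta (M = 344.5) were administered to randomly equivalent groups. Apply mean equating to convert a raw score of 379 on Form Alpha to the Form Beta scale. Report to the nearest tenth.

Mean equating: y = x + (M_Y − M_X) = 379 + (344.5 − 311.9) = 411.6

411.6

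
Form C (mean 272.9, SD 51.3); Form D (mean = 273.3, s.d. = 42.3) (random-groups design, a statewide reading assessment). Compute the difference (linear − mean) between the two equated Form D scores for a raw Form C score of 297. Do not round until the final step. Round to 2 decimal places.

-4.23

Mean-equated: 297 + (273.3 − 272.9) = 297.40
Linear-equated: (42.3/51.3)(297 − 272.9) + 273.3 = 293.172
Difference = 293.172 − 297.40 = -4.23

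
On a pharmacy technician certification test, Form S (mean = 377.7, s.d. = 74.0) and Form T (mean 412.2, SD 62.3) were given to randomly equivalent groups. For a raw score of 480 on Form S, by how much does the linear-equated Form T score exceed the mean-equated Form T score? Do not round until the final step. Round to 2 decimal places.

Mean-equated: 480 + (412.2 − 377.7) = 514.50
Linear-equated: (62.3/74.0)(480 − 377.7) + 412.2 = 498.326
Difference = 498.326 − 514.50 = -16.17

-16.17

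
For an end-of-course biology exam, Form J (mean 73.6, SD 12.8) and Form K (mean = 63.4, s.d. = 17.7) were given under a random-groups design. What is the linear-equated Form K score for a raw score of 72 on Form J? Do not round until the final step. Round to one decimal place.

Linear equating: y = (SD_Y/SD_X)(x − M_X) + M_Y
y = (17.7/12.8)(72 − 73.6) + 63.4
y = 1.382812 × -1.6 + 63.4 = -2.2125 + 63.4 = 61.2

61.2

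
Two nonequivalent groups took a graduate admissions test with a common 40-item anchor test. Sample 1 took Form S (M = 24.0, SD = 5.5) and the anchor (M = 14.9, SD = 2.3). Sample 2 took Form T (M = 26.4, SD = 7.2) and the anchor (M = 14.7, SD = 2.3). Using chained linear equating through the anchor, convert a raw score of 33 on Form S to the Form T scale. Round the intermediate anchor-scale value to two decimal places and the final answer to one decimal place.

Form S → anchor (Sample 1): v = (2.3/5.5)(33 − 24.0) + 14.9 = 18.66
anchor → Form T (Sample 2): y = (7.2/2.3)(18.66 − 14.7) + 26.4 = 38.8

38.8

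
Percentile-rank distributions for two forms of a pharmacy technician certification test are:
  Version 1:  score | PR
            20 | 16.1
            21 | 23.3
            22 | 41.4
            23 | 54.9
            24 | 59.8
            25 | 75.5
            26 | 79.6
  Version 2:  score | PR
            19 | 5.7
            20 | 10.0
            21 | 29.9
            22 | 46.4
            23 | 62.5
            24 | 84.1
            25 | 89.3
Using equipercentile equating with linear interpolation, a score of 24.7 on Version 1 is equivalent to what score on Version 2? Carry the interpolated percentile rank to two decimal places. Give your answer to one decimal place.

23.4

PR of 24.7 on Version 1: 59.8 + (24.7 − 24)/(25 − 24) × (75.5 − 59.8) = 70.79
On Version 2, PR 70.79 falls between score 23 (PR 62.5) and 24 (PR 84.1).
Interpolate: 23 + (70.79 − 62.5)/(84.1 − 62.5) × (24 − 23) = 23.4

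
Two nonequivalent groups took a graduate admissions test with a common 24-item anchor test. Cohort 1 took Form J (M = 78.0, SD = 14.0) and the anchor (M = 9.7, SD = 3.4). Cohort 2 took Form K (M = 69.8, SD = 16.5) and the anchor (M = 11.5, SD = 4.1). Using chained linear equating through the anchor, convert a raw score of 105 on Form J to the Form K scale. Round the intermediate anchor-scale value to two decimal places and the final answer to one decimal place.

89.0

Form J → anchor (Cohort 1): v = (3.4/14.0)(105 − 78.0) + 9.7 = 16.26
anchor → Form K (Cohort 2): y = (16.5/4.1)(16.26 − 11.5) + 69.8 = 89.0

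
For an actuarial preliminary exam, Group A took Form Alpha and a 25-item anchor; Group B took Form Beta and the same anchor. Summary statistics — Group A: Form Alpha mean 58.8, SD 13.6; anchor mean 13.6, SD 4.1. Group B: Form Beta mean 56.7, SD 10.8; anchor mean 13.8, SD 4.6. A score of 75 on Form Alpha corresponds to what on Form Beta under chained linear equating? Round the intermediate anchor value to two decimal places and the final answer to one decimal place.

Form Alpha → anchor (Group A): v = (4.1/13.6)(75 − 58.8) + 13.6 = 18.48
anchor → Form Beta (Group B): y = (10.8/4.6)(18.48 − 13.8) + 56.7 = 67.7

67.7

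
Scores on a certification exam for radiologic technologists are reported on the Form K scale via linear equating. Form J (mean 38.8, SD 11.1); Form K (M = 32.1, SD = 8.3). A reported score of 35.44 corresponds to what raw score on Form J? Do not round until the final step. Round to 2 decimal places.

43.27

Invert y = (SD_Y/SD_X)(x − M_X) + M_Y:
x = (SD_X/SD_Y)(y − M_Y) + M_X = (11.1/8.3)(35.44 − 32.1) + 38.8
x = 1.337349 × 3.340 + 38.8 = 43.27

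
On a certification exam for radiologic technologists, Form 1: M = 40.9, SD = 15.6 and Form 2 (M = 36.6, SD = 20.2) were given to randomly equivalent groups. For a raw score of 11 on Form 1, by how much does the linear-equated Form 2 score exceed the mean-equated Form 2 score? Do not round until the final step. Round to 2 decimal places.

Mean-equated: 11 + (36.6 − 40.9) = 6.70
Linear-equated: (20.2/15.6)(11 − 40.9) + 36.6 = -2.117
Difference = -2.117 − 6.70 = -8.82

-8.82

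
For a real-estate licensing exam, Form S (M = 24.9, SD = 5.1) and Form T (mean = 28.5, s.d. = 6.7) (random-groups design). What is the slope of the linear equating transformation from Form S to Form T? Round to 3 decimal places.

A = SD_Y / SD_X = 6.7 / 5.1 = 1.314

1.314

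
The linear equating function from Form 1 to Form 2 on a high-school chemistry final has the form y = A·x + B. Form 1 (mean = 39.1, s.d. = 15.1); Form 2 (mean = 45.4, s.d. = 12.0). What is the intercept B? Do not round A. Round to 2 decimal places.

14.33

A = SD_Y / SD_X = 12.0 / 15.1 = 0.794702
B = M_Y − A·M_X = 45.4 − 0.794702 × 39.1 = 14.33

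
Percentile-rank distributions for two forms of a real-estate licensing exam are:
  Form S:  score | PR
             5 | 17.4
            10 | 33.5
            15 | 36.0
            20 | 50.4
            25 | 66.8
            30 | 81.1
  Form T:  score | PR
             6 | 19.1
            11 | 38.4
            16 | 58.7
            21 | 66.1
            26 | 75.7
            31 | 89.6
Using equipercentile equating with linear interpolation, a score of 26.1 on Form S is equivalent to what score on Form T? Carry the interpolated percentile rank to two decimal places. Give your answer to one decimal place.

PR of 26.1 on Form S: 66.8 + (26.1 − 25)/(30 − 25) × (81.1 − 66.8) = 69.95
On Form T, PR 69.95 falls between score 21 (PR 66.1) and 26 (PR 75.7).
Interpolate: 21 + (69.95 − 66.1)/(75.7 − 66.1) × (26 − 21) = 23.0

23.0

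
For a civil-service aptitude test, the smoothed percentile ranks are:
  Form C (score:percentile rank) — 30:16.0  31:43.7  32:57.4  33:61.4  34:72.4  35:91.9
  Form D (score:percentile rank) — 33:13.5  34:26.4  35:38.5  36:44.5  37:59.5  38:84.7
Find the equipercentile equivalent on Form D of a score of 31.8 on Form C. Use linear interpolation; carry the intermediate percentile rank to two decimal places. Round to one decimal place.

PR of 31.8 on Form C: 43.7 + (31.8 − 31)/(32 − 31) × (57.4 − 43.7) = 54.66
On Form D, PR 54.66 falls between score 36 (PR 44.5) and 37 (PR 59.5).
Interpolate: 36 + (54.66 − 44.5)/(59.5 − 44.5) × (37 − 36) = 36.7

36.7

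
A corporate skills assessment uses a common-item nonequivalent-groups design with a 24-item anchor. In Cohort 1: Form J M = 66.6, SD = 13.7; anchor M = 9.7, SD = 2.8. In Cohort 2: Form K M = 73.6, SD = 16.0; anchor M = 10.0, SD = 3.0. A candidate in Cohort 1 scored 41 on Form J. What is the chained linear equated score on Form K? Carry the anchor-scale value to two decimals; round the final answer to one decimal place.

44.1

Form J → anchor (Cohort 1): v = (2.8/13.7)(41 − 66.6) + 9.7 = 4.47
anchor → Form K (Cohort 2): y = (16.0/3.0)(4.47 − 10.0) + 73.6 = 44.1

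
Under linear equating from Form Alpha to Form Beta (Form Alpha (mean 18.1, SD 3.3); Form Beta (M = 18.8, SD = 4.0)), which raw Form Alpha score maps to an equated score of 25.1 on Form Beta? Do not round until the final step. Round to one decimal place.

Invert y = (SD_Y/SD_X)(x − M_X) + M_Y:
x = (SD_X/SD_Y)(y − M_Y) + M_X = (3.3/4.0)(25.1 − 18.8) + 18.1
x = 0.825000 × 6.300 + 18.1 = 23.3

23.3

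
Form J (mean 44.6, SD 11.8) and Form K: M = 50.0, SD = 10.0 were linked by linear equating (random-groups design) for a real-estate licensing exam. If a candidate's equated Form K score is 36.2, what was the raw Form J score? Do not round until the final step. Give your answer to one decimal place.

Invert y = (SD_Y/SD_X)(x − M_X) + M_Y:
x = (SD_X/SD_Y)(y − M_Y) + M_X = (11.8/10.0)(36.2 − 50.0) + 44.6
x = 1.180000 × -13.800 + 44.6 = 28.3

28.3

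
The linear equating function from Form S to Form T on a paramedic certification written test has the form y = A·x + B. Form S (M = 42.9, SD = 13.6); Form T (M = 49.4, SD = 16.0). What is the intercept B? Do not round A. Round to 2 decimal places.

A = SD_Y / SD_X = 16.0 / 13.6 = 1.176471
B = M_Y − A·M_X = 49.4 − 1.176471 × 42.9 = -1.07

-1.07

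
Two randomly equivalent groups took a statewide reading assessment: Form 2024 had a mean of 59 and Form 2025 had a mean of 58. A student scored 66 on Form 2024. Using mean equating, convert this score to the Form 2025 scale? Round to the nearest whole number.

Mean equating: y = x + (M_Y − M_X) = 66 + (58 − 59) = 65

65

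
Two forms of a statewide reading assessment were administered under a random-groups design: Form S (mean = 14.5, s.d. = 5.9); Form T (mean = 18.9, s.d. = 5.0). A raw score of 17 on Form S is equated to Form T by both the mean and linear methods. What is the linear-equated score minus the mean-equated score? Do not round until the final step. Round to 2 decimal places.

Mean-equated: 17 + (18.9 − 14.5) = 21.40
Linear-equated: (5.0/5.9)(17 − 14.5) + 18.9 = 21.019
Difference = 21.019 − 21.40 = -0.38

-0.38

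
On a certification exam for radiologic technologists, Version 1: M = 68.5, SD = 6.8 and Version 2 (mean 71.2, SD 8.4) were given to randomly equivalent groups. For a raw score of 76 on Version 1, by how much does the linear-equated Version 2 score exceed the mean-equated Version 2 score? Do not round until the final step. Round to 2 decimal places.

Mean-equated: 76 + (71.2 − 68.5) = 78.70
Linear-equated: (8.4/6.8)(76 − 68.5) + 71.2 = 80.465
Difference = 80.465 − 78.70 = 1.76

1.76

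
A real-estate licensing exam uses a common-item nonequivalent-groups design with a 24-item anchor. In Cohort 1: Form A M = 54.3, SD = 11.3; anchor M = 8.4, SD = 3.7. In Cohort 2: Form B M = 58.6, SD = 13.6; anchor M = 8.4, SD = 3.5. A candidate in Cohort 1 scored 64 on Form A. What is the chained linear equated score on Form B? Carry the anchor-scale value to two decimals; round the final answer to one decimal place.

Form A → anchor (Cohort 1): v = (3.7/11.3)(64 − 54.3) + 8.4 = 11.58
anchor → Form B (Cohort 2): y = (13.6/3.5)(11.58 − 8.4) + 58.6 = 71.0

71.0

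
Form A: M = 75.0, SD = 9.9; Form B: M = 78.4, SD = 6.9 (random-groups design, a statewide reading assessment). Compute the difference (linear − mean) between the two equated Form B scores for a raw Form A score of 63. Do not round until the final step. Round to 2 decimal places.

3.64

Mean-equated: 63 + (78.4 − 75.0) = 66.40
Linear-equated: (6.9/9.9)(63 − 75.0) + 78.4 = 70.036
Difference = 70.036 − 66.40 = 3.64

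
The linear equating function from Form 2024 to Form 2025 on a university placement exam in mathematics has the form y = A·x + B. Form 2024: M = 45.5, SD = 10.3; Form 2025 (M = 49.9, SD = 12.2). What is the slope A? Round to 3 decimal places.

A = SD_Y / SD_X = 12.2 / 10.3 = 1.184

1.184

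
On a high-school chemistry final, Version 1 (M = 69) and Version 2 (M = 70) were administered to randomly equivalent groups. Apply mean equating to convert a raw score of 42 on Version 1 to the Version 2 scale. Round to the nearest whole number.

43

Mean equating: y = x + (M_Y − M_X) = 42 + (70 − 69) = 43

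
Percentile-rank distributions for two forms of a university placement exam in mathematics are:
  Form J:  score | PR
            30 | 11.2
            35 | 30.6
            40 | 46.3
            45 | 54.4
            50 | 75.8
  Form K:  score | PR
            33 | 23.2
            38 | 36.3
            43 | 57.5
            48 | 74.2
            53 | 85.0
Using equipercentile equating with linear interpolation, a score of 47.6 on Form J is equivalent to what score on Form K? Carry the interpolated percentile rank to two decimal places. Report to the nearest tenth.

PR of 47.6 on Form J: 54.4 + (47.6 − 45)/(50 − 45) × (75.8 − 54.4) = 65.53
On Form K, PR 65.53 falls between score 43 (PR 57.5) and 48 (PR 74.2).
Interpolate: 43 + (65.53 − 57.5)/(74.2 − 57.5) × (48 − 43) = 45.4

45.4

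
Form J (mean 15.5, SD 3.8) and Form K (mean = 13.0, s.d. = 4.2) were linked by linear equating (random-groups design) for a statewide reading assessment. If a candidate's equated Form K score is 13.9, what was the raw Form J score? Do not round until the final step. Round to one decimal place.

16.3

Invert y = (SD_Y/SD_X)(x − M_X) + M_Y:
x = (SD_X/SD_Y)(y − M_Y) + M_X = (3.8/4.2)(13.9 − 13.0) + 15.5
x = 0.904762 × 0.900 + 15.5 = 16.3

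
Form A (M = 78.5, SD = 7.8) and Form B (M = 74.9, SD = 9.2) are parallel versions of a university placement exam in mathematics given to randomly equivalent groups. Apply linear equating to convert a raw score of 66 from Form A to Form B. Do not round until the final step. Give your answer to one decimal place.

Linear equating: y = (SD_Y/SD_X)(x − M_X) + M_Y
y = (9.2/7.8)(66 − 78.5) + 74.9
y = 1.179487 × -12.5 + 74.9 = -14.7436 + 74.9 = 60.2

60.2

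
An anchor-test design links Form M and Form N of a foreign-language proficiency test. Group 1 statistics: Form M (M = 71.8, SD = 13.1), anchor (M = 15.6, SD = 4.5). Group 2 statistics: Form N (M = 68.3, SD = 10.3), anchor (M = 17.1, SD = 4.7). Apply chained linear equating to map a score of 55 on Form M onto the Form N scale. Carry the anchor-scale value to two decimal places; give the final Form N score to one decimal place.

Form M → anchor (Group 1): v = (4.5/13.1)(55 − 71.8) + 15.6 = 9.83
anchor → Form N (Group 2): y = (10.3/4.7)(9.83 − 17.1) + 68.3 = 52.4

52.4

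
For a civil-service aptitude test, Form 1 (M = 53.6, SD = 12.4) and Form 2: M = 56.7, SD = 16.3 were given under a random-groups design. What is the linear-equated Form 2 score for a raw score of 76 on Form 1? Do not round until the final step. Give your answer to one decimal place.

Linear equating: y = (SD_Y/SD_X)(x − M_X) + M_Y
y = (16.3/12.4)(76 − 53.6) + 56.7
y = 1.314516 × 22.4 + 56.7 = 29.4452 + 56.7 = 86.1

86.1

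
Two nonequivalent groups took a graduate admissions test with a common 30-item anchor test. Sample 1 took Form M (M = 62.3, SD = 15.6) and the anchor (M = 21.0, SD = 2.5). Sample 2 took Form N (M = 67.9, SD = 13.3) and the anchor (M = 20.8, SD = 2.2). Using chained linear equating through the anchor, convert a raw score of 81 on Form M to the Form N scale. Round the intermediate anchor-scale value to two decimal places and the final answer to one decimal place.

Form M → anchor (Sample 1): v = (2.5/15.6)(81 − 62.3) + 21.0 = 24.00
anchor → Form N (Sample 2): y = (13.3/2.2)(24.00 − 20.8) + 67.9 = 87.2

87.2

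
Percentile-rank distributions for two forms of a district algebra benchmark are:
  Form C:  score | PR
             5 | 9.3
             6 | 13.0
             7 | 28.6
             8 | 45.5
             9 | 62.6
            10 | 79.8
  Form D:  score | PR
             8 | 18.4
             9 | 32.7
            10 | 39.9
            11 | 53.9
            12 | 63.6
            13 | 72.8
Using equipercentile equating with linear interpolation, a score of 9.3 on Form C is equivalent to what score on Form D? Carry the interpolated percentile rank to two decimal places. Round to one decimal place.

12.5

PR of 9.3 on Form C: 62.6 + (9.3 − 9)/(10 − 9) × (79.8 − 62.6) = 67.76
On Form D, PR 67.76 falls between score 12 (PR 63.6) and 13 (PR 72.8).
Interpolate: 12 + (67.76 − 63.6)/(72.8 − 63.6) × (13 − 12) = 12.5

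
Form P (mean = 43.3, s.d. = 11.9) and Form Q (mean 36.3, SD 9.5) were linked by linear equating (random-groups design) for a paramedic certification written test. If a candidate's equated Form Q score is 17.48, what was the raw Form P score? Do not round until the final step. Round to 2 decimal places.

19.73

Invert y = (SD_Y/SD_X)(x − M_X) + M_Y:
x = (SD_X/SD_Y)(y − M_Y) + M_X = (11.9/9.5)(17.48 − 36.3) + 43.3
x = 1.252632 × -18.820 + 43.3 = 19.73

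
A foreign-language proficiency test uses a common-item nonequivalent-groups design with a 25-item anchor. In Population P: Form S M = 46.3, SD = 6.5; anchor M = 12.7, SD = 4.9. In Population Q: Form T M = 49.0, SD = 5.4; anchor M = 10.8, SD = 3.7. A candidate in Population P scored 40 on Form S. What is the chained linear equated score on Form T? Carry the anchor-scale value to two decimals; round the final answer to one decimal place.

Form S → anchor (Population P): v = (4.9/6.5)(40 − 46.3) + 12.7 = 7.95
anchor → Form T (Population Q): y = (5.4/3.7)(7.95 − 10.8) + 49.0 = 44.8

44.8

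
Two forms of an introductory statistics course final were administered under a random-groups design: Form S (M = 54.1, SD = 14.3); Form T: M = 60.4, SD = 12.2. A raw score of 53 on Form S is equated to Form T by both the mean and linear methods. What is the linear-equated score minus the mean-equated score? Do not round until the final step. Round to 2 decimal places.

Mean-equated: 53 + (60.4 − 54.1) = 59.30
Linear-equated: (12.2/14.3)(53 − 54.1) + 60.4 = 59.462
Difference = 59.462 − 59.30 = 0.16

0.16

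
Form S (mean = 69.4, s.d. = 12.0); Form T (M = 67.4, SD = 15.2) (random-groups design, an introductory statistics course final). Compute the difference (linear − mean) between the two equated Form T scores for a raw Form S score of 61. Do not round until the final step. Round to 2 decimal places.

-2.24

Mean-equated: 61 + (67.4 − 69.4) = 59.00
Linear-equated: (15.2/12.0)(61 − 69.4) + 67.4 = 56.760
Difference = 56.760 − 59.00 = -2.24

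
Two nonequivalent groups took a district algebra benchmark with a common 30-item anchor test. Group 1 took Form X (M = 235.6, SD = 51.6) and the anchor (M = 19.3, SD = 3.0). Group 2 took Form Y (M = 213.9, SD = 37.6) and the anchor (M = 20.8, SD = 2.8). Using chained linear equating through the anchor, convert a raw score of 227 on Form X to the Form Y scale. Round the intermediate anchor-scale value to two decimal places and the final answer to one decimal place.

187.0

Form X → anchor (Group 1): v = (3.0/51.6)(227 − 235.6) + 19.3 = 18.80
anchor → Form Y (Group 2): y = (37.6/2.8)(18.80 − 20.8) + 213.9 = 187.0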